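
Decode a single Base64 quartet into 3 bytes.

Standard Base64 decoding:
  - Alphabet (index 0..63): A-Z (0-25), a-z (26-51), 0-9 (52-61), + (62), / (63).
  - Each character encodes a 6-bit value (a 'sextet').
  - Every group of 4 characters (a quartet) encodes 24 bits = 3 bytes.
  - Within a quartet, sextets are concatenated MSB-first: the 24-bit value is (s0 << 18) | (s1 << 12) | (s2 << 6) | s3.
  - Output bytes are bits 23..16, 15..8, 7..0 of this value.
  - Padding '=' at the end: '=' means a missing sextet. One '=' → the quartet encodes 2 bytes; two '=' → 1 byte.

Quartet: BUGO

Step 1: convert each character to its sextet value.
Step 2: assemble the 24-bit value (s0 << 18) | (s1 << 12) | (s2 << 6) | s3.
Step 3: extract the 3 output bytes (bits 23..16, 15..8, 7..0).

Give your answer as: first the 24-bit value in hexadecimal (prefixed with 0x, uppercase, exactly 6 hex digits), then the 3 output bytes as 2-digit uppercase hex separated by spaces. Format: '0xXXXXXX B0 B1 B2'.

Sextets: B=1, U=20, G=6, O=14
24-bit: (1<<18) | (20<<12) | (6<<6) | 14
      = 0x040000 | 0x014000 | 0x000180 | 0x00000E
      = 0x05418E
Bytes: (v>>16)&0xFF=05, (v>>8)&0xFF=41, v&0xFF=8E

Answer: 0x05418E 05 41 8E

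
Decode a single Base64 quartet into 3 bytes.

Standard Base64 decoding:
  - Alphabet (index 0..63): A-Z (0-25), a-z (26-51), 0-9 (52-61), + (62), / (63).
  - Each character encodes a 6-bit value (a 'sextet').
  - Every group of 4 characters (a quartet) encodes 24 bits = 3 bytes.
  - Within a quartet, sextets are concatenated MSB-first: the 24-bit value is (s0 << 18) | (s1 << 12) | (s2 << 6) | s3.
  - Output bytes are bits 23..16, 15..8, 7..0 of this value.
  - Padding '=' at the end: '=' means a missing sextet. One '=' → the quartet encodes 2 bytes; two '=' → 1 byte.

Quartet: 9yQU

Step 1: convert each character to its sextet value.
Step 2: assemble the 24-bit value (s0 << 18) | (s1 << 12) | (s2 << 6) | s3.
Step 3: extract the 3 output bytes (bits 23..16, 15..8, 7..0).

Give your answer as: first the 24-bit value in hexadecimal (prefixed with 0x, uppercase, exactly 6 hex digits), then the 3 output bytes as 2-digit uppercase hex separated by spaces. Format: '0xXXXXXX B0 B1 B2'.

Sextets: 9=61, y=50, Q=16, U=20
24-bit: (61<<18) | (50<<12) | (16<<6) | 20
      = 0xF40000 | 0x032000 | 0x000400 | 0x000014
      = 0xF72414
Bytes: (v>>16)&0xFF=F7, (v>>8)&0xFF=24, v&0xFF=14

Answer: 0xF72414 F7 24 14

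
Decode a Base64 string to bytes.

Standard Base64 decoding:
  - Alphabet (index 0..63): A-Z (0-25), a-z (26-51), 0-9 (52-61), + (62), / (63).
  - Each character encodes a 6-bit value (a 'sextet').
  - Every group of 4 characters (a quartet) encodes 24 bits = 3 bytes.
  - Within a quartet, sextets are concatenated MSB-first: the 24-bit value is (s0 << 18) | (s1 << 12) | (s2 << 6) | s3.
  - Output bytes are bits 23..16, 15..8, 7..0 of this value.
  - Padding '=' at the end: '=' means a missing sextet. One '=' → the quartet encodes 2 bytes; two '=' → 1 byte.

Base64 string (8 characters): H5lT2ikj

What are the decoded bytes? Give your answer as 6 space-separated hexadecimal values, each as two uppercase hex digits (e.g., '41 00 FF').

Answer: 1F 99 53 DA 29 23

Derivation:
After char 0 ('H'=7): chars_in_quartet=1 acc=0x7 bytes_emitted=0
After char 1 ('5'=57): chars_in_quartet=2 acc=0x1F9 bytes_emitted=0
After char 2 ('l'=37): chars_in_quartet=3 acc=0x7E65 bytes_emitted=0
After char 3 ('T'=19): chars_in_quartet=4 acc=0x1F9953 -> emit 1F 99 53, reset; bytes_emitted=3
After char 4 ('2'=54): chars_in_quartet=1 acc=0x36 bytes_emitted=3
After char 5 ('i'=34): chars_in_quartet=2 acc=0xDA2 bytes_emitted=3
After char 6 ('k'=36): chars_in_quartet=3 acc=0x368A4 bytes_emitted=3
After char 7 ('j'=35): chars_in_quartet=4 acc=0xDA2923 -> emit DA 29 23, reset; bytes_emitted=6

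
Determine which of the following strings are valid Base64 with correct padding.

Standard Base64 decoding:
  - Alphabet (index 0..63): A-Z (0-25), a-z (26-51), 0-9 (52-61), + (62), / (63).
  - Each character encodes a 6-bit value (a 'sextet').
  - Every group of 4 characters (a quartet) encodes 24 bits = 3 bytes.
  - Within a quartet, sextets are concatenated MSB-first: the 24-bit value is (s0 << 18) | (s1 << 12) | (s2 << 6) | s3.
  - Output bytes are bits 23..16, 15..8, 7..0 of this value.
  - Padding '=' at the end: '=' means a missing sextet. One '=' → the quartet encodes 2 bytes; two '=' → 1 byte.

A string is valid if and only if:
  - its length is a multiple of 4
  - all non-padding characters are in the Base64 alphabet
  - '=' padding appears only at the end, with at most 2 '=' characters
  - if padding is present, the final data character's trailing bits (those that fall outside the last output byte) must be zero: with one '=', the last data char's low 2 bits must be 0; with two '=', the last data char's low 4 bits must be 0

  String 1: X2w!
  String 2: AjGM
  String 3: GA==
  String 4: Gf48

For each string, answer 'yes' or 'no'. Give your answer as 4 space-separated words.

Answer: no yes yes yes

Derivation:
String 1: 'X2w!' → invalid (bad char(s): ['!'])
String 2: 'AjGM' → valid
String 3: 'GA==' → valid
String 4: 'Gf48' → valid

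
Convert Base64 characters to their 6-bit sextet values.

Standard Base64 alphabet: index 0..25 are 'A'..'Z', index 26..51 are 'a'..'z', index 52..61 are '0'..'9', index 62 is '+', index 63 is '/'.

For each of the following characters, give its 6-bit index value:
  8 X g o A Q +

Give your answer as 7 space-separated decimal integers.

'8': 0..9 range, 52 + ord('8') − ord('0') = 60
'X': A..Z range, ord('X') − ord('A') = 23
'g': a..z range, 26 + ord('g') − ord('a') = 32
'o': a..z range, 26 + ord('o') − ord('a') = 40
'A': A..Z range, ord('A') − ord('A') = 0
'Q': A..Z range, ord('Q') − ord('A') = 16
'+': index 62

Answer: 60 23 32 40 0 16 62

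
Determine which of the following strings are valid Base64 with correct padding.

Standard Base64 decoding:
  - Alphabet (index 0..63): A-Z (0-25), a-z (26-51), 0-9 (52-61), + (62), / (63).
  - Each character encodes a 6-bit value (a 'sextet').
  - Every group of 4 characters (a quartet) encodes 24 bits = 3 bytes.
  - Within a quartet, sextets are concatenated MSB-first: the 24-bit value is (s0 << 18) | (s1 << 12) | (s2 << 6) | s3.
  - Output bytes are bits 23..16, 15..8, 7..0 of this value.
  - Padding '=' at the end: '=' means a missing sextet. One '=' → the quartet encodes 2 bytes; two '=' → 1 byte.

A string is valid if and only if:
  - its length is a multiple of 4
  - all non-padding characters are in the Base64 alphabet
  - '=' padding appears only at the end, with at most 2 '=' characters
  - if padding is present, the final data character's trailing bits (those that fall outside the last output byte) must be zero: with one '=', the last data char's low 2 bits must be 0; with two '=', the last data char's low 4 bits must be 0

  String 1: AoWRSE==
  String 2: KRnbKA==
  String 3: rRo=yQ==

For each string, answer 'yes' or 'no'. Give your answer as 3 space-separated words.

String 1: 'AoWRSE==' → invalid (bad trailing bits)
String 2: 'KRnbKA==' → valid
String 3: 'rRo=yQ==' → invalid (bad char(s): ['=']; '=' in middle)

Answer: no yes no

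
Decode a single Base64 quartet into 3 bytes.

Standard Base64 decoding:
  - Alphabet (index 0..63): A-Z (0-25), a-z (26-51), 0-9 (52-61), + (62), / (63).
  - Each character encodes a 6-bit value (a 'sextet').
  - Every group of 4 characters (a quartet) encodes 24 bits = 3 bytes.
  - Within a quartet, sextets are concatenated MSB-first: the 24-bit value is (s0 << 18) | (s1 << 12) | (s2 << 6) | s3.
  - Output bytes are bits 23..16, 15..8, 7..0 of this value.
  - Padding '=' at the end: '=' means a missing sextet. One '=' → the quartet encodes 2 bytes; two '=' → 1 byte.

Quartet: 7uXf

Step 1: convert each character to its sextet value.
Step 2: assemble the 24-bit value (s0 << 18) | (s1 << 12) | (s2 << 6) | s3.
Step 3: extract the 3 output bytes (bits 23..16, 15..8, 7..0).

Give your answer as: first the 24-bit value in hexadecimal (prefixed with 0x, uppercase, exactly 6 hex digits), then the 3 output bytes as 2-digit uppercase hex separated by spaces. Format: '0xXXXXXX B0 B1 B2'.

Answer: 0xEEE5DF EE E5 DF

Derivation:
Sextets: 7=59, u=46, X=23, f=31
24-bit: (59<<18) | (46<<12) | (23<<6) | 31
      = 0xEC0000 | 0x02E000 | 0x0005C0 | 0x00001F
      = 0xEEE5DF
Bytes: (v>>16)&0xFF=EE, (v>>8)&0xFF=E5, v&0xFF=DF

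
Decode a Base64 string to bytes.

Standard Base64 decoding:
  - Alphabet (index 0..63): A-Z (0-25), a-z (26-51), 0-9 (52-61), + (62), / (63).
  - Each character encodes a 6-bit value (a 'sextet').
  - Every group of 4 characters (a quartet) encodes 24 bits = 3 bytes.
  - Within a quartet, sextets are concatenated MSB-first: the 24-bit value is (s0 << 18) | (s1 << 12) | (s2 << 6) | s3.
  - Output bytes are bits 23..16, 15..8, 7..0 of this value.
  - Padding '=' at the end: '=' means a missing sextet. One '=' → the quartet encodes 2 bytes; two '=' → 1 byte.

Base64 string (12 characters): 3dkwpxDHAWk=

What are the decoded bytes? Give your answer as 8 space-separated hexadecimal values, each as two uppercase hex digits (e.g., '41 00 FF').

Answer: DD D9 30 A7 10 C7 01 69

Derivation:
After char 0 ('3'=55): chars_in_quartet=1 acc=0x37 bytes_emitted=0
After char 1 ('d'=29): chars_in_quartet=2 acc=0xDDD bytes_emitted=0
After char 2 ('k'=36): chars_in_quartet=3 acc=0x37764 bytes_emitted=0
After char 3 ('w'=48): chars_in_quartet=4 acc=0xDDD930 -> emit DD D9 30, reset; bytes_emitted=3
After char 4 ('p'=41): chars_in_quartet=1 acc=0x29 bytes_emitted=3
After char 5 ('x'=49): chars_in_quartet=2 acc=0xA71 bytes_emitted=3
After char 6 ('D'=3): chars_in_quartet=3 acc=0x29C43 bytes_emitted=3
After char 7 ('H'=7): chars_in_quartet=4 acc=0xA710C7 -> emit A7 10 C7, reset; bytes_emitted=6
After char 8 ('A'=0): chars_in_quartet=1 acc=0x0 bytes_emitted=6
After char 9 ('W'=22): chars_in_quartet=2 acc=0x16 bytes_emitted=6
After char 10 ('k'=36): chars_in_quartet=3 acc=0x5A4 bytes_emitted=6
Padding '=': partial quartet acc=0x5A4 -> emit 01 69; bytes_emitted=8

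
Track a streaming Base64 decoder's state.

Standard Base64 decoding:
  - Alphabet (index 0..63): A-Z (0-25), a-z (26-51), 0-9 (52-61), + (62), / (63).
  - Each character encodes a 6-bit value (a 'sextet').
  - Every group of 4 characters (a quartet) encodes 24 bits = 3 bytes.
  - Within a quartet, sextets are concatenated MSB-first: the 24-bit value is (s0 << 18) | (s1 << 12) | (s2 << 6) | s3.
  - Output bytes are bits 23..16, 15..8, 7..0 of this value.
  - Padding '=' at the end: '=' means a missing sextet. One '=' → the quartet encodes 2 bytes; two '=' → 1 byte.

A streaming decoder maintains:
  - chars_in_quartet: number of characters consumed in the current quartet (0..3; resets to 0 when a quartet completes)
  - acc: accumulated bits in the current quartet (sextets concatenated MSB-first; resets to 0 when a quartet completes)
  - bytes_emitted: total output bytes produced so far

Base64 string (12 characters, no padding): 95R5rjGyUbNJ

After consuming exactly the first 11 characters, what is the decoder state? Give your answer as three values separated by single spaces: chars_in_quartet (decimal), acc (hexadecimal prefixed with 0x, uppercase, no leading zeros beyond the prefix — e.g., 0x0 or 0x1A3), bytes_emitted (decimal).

After char 0 ('9'=61): chars_in_quartet=1 acc=0x3D bytes_emitted=0
After char 1 ('5'=57): chars_in_quartet=2 acc=0xF79 bytes_emitted=0
After char 2 ('R'=17): chars_in_quartet=3 acc=0x3DE51 bytes_emitted=0
After char 3 ('5'=57): chars_in_quartet=4 acc=0xF79479 -> emit F7 94 79, reset; bytes_emitted=3
After char 4 ('r'=43): chars_in_quartet=1 acc=0x2B bytes_emitted=3
After char 5 ('j'=35): chars_in_quartet=2 acc=0xAE3 bytes_emitted=3
After char 6 ('G'=6): chars_in_quartet=3 acc=0x2B8C6 bytes_emitted=3
After char 7 ('y'=50): chars_in_quartet=4 acc=0xAE31B2 -> emit AE 31 B2, reset; bytes_emitted=6
After char 8 ('U'=20): chars_in_quartet=1 acc=0x14 bytes_emitted=6
After char 9 ('b'=27): chars_in_quartet=2 acc=0x51B bytes_emitted=6
After char 10 ('N'=13): chars_in_quartet=3 acc=0x146CD bytes_emitted=6

Answer: 3 0x146CD 6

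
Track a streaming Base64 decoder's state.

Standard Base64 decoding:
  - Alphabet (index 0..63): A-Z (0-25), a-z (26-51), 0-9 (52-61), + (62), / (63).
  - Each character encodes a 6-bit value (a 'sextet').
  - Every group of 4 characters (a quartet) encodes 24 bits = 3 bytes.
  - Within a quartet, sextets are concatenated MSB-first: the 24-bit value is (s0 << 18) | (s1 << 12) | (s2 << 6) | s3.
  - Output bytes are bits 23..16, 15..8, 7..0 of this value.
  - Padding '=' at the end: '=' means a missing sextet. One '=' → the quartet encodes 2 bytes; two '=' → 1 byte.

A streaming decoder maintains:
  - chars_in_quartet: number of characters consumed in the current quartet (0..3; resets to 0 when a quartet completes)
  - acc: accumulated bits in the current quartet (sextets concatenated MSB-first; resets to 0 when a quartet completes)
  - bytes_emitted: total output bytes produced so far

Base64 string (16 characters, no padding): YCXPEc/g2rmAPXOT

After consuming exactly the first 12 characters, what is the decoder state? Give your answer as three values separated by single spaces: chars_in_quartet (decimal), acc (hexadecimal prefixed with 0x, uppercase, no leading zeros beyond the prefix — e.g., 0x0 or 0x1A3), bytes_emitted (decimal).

Answer: 0 0x0 9

Derivation:
After char 0 ('Y'=24): chars_in_quartet=1 acc=0x18 bytes_emitted=0
After char 1 ('C'=2): chars_in_quartet=2 acc=0x602 bytes_emitted=0
After char 2 ('X'=23): chars_in_quartet=3 acc=0x18097 bytes_emitted=0
After char 3 ('P'=15): chars_in_quartet=4 acc=0x6025CF -> emit 60 25 CF, reset; bytes_emitted=3
After char 4 ('E'=4): chars_in_quartet=1 acc=0x4 bytes_emitted=3
After char 5 ('c'=28): chars_in_quartet=2 acc=0x11C bytes_emitted=3
After char 6 ('/'=63): chars_in_quartet=3 acc=0x473F bytes_emitted=3
After char 7 ('g'=32): chars_in_quartet=4 acc=0x11CFE0 -> emit 11 CF E0, reset; bytes_emitted=6
After char 8 ('2'=54): chars_in_quartet=1 acc=0x36 bytes_emitted=6
After char 9 ('r'=43): chars_in_quartet=2 acc=0xDAB bytes_emitted=6
After char 10 ('m'=38): chars_in_quartet=3 acc=0x36AE6 bytes_emitted=6
After char 11 ('A'=0): chars_in_quartet=4 acc=0xDAB980 -> emit DA B9 80, reset; bytes_emitted=9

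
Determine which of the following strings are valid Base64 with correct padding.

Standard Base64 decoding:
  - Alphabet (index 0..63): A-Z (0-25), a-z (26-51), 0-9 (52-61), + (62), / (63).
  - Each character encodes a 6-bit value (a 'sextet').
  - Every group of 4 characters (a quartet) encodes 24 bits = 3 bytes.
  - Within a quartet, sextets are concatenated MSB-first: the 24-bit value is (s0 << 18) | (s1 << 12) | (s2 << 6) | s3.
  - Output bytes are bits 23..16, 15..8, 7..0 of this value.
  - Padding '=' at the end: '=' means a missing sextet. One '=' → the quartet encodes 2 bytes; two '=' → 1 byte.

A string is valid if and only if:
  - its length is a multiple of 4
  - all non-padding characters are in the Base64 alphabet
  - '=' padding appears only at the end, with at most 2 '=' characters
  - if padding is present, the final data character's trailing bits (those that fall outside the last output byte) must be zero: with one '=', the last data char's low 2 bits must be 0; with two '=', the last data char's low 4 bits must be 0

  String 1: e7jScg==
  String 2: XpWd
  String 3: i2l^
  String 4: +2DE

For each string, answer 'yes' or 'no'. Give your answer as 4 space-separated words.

String 1: 'e7jScg==' → valid
String 2: 'XpWd' → valid
String 3: 'i2l^' → invalid (bad char(s): ['^'])
String 4: '+2DE' → valid

Answer: yes yes no yes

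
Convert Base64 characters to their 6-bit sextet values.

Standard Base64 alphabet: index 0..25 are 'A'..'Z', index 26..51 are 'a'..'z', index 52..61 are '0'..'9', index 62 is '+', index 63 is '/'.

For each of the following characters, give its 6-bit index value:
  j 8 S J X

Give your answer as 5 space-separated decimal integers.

'j': a..z range, 26 + ord('j') − ord('a') = 35
'8': 0..9 range, 52 + ord('8') − ord('0') = 60
'S': A..Z range, ord('S') − ord('A') = 18
'J': A..Z range, ord('J') − ord('A') = 9
'X': A..Z range, ord('X') − ord('A') = 23

Answer: 35 60 18 9 23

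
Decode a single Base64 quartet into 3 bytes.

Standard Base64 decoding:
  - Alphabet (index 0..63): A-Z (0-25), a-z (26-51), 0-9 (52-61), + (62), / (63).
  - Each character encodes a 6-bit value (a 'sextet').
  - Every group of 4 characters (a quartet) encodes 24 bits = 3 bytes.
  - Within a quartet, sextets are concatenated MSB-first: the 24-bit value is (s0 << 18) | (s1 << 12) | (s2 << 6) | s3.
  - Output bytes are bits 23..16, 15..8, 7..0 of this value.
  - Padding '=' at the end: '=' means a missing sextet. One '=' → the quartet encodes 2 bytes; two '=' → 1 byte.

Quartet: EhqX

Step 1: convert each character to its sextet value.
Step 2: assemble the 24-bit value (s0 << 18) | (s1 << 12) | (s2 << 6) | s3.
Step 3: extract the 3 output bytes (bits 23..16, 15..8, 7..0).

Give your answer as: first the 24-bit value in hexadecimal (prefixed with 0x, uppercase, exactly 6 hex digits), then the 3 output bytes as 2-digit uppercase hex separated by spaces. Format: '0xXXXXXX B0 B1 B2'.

Answer: 0x121A97 12 1A 97

Derivation:
Sextets: E=4, h=33, q=42, X=23
24-bit: (4<<18) | (33<<12) | (42<<6) | 23
      = 0x100000 | 0x021000 | 0x000A80 | 0x000017
      = 0x121A97
Bytes: (v>>16)&0xFF=12, (v>>8)&0xFF=1A, v&0xFF=97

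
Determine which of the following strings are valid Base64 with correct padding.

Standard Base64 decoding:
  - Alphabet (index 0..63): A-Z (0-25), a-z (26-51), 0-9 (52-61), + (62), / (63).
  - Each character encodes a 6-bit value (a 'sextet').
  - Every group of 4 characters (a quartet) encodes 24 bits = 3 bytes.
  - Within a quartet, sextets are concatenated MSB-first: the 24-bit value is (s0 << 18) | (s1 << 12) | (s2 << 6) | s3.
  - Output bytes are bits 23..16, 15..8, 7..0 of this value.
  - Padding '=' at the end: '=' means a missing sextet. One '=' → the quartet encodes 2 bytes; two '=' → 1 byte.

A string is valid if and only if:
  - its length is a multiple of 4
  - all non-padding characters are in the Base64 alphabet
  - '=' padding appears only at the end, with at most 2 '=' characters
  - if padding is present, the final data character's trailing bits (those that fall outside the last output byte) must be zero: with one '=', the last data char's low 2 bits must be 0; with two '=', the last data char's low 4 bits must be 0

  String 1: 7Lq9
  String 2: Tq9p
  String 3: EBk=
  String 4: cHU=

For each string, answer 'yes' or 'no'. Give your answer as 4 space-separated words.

String 1: '7Lq9' → valid
String 2: 'Tq9p' → valid
String 3: 'EBk=' → valid
String 4: 'cHU=' → valid

Answer: yes yes yes yes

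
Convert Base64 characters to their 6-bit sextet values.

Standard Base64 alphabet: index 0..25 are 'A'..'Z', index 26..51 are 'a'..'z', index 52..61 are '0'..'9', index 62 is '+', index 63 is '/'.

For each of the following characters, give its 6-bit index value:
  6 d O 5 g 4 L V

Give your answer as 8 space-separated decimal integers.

'6': 0..9 range, 52 + ord('6') − ord('0') = 58
'd': a..z range, 26 + ord('d') − ord('a') = 29
'O': A..Z range, ord('O') − ord('A') = 14
'5': 0..9 range, 52 + ord('5') − ord('0') = 57
'g': a..z range, 26 + ord('g') − ord('a') = 32
'4': 0..9 range, 52 + ord('4') − ord('0') = 56
'L': A..Z range, ord('L') − ord('A') = 11
'V': A..Z range, ord('V') − ord('A') = 21

Answer: 58 29 14 57 32 56 11 21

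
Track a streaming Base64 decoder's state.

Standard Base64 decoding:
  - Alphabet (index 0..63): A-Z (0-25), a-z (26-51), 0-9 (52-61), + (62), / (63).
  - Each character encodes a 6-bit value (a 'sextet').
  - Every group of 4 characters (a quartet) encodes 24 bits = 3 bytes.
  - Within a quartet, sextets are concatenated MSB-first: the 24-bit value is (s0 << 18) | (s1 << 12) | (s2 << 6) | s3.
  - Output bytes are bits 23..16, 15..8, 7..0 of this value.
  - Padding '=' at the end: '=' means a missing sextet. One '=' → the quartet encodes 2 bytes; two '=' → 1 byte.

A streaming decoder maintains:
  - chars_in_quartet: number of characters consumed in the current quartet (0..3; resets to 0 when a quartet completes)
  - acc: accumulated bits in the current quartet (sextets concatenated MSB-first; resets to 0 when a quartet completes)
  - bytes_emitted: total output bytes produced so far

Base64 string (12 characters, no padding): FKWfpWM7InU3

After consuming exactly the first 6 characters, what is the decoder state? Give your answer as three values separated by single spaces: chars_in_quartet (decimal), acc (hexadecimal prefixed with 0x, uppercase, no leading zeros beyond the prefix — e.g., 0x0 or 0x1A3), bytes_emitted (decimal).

After char 0 ('F'=5): chars_in_quartet=1 acc=0x5 bytes_emitted=0
After char 1 ('K'=10): chars_in_quartet=2 acc=0x14A bytes_emitted=0
After char 2 ('W'=22): chars_in_quartet=3 acc=0x5296 bytes_emitted=0
After char 3 ('f'=31): chars_in_quartet=4 acc=0x14A59F -> emit 14 A5 9F, reset; bytes_emitted=3
After char 4 ('p'=41): chars_in_quartet=1 acc=0x29 bytes_emitted=3
After char 5 ('W'=22): chars_in_quartet=2 acc=0xA56 bytes_emitted=3

Answer: 2 0xA56 3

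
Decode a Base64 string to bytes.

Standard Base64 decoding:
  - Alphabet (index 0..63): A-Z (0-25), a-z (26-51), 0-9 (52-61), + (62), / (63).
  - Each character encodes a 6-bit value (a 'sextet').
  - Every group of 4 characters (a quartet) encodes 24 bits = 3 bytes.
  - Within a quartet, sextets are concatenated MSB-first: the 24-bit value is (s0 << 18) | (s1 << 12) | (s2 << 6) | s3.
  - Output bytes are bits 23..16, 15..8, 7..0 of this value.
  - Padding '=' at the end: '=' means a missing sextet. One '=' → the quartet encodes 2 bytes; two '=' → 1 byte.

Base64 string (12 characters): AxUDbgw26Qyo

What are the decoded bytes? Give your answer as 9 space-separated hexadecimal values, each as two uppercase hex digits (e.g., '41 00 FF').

Answer: 03 15 03 6E 0C 36 E9 0C A8

Derivation:
After char 0 ('A'=0): chars_in_quartet=1 acc=0x0 bytes_emitted=0
After char 1 ('x'=49): chars_in_quartet=2 acc=0x31 bytes_emitted=0
After char 2 ('U'=20): chars_in_quartet=3 acc=0xC54 bytes_emitted=0
After char 3 ('D'=3): chars_in_quartet=4 acc=0x31503 -> emit 03 15 03, reset; bytes_emitted=3
After char 4 ('b'=27): chars_in_quartet=1 acc=0x1B bytes_emitted=3
After char 5 ('g'=32): chars_in_quartet=2 acc=0x6E0 bytes_emitted=3
After char 6 ('w'=48): chars_in_quartet=3 acc=0x1B830 bytes_emitted=3
After char 7 ('2'=54): chars_in_quartet=4 acc=0x6E0C36 -> emit 6E 0C 36, reset; bytes_emitted=6
After char 8 ('6'=58): chars_in_quartet=1 acc=0x3A bytes_emitted=6
After char 9 ('Q'=16): chars_in_quartet=2 acc=0xE90 bytes_emitted=6
After char 10 ('y'=50): chars_in_quartet=3 acc=0x3A432 bytes_emitted=6
After char 11 ('o'=40): chars_in_quartet=4 acc=0xE90CA8 -> emit E9 0C A8, reset; bytes_emitted=9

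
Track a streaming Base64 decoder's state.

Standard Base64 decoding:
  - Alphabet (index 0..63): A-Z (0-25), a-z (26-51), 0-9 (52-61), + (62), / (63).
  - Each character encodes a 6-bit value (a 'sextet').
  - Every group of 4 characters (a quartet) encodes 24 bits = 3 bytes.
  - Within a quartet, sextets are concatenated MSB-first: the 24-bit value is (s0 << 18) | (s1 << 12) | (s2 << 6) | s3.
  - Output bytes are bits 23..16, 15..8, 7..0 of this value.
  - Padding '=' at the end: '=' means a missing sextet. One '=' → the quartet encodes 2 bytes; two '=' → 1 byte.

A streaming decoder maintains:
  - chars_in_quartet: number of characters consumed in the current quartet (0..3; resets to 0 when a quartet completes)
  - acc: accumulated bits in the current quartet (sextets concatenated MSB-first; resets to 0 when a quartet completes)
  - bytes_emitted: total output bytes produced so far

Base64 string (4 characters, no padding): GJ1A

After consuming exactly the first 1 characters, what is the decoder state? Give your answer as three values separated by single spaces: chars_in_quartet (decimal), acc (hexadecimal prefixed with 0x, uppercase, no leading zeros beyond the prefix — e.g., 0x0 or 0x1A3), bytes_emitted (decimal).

After char 0 ('G'=6): chars_in_quartet=1 acc=0x6 bytes_emitted=0

Answer: 1 0x6 0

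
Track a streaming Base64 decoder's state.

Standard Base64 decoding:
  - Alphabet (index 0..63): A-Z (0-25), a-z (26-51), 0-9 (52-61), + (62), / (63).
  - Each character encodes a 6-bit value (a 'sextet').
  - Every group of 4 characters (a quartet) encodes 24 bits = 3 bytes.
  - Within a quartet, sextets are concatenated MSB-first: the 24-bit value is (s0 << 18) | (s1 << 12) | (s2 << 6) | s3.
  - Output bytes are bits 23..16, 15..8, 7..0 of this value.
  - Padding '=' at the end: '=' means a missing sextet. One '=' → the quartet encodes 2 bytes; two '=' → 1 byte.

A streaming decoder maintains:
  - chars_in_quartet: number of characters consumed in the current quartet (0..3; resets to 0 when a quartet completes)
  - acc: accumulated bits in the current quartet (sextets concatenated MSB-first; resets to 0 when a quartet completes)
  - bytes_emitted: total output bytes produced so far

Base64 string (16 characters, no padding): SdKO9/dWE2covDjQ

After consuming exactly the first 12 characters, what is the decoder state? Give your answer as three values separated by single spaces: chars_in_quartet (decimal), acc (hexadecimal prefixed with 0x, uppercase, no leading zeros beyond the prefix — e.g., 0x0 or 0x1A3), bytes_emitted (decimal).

Answer: 0 0x0 9

Derivation:
After char 0 ('S'=18): chars_in_quartet=1 acc=0x12 bytes_emitted=0
After char 1 ('d'=29): chars_in_quartet=2 acc=0x49D bytes_emitted=0
After char 2 ('K'=10): chars_in_quartet=3 acc=0x1274A bytes_emitted=0
After char 3 ('O'=14): chars_in_quartet=4 acc=0x49D28E -> emit 49 D2 8E, reset; bytes_emitted=3
After char 4 ('9'=61): chars_in_quartet=1 acc=0x3D bytes_emitted=3
After char 5 ('/'=63): chars_in_quartet=2 acc=0xF7F bytes_emitted=3
After char 6 ('d'=29): chars_in_quartet=3 acc=0x3DFDD bytes_emitted=3
After char 7 ('W'=22): chars_in_quartet=4 acc=0xF7F756 -> emit F7 F7 56, reset; bytes_emitted=6
After char 8 ('E'=4): chars_in_quartet=1 acc=0x4 bytes_emitted=6
After char 9 ('2'=54): chars_in_quartet=2 acc=0x136 bytes_emitted=6
After char 10 ('c'=28): chars_in_quartet=3 acc=0x4D9C bytes_emitted=6
After char 11 ('o'=40): chars_in_quartet=4 acc=0x136728 -> emit 13 67 28, reset; bytes_emitted=9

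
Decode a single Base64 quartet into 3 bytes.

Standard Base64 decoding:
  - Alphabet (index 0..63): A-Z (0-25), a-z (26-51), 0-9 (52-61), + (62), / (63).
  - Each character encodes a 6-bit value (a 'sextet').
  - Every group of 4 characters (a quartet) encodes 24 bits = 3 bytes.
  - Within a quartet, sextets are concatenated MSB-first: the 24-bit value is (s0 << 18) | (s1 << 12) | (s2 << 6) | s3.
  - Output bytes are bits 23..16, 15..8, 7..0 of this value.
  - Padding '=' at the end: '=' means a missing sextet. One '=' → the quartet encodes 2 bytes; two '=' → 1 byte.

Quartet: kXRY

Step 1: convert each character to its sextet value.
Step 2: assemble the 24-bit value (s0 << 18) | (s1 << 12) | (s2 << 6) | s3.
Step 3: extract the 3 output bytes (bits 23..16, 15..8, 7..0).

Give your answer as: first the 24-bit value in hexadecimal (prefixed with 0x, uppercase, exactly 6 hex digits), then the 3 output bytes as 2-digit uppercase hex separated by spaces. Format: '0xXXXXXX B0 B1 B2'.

Answer: 0x917458 91 74 58

Derivation:
Sextets: k=36, X=23, R=17, Y=24
24-bit: (36<<18) | (23<<12) | (17<<6) | 24
      = 0x900000 | 0x017000 | 0x000440 | 0x000018
      = 0x917458
Bytes: (v>>16)&0xFF=91, (v>>8)&0xFF=74, v&0xFF=58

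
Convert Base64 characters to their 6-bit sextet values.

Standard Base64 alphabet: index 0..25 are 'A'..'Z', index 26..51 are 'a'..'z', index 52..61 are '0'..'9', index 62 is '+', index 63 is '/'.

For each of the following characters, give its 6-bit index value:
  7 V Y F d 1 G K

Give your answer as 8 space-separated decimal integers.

'7': 0..9 range, 52 + ord('7') − ord('0') = 59
'V': A..Z range, ord('V') − ord('A') = 21
'Y': A..Z range, ord('Y') − ord('A') = 24
'F': A..Z range, ord('F') − ord('A') = 5
'd': a..z range, 26 + ord('d') − ord('a') = 29
'1': 0..9 range, 52 + ord('1') − ord('0') = 53
'G': A..Z range, ord('G') − ord('A') = 6
'K': A..Z range, ord('K') − ord('A') = 10

Answer: 59 21 24 5 29 53 6 10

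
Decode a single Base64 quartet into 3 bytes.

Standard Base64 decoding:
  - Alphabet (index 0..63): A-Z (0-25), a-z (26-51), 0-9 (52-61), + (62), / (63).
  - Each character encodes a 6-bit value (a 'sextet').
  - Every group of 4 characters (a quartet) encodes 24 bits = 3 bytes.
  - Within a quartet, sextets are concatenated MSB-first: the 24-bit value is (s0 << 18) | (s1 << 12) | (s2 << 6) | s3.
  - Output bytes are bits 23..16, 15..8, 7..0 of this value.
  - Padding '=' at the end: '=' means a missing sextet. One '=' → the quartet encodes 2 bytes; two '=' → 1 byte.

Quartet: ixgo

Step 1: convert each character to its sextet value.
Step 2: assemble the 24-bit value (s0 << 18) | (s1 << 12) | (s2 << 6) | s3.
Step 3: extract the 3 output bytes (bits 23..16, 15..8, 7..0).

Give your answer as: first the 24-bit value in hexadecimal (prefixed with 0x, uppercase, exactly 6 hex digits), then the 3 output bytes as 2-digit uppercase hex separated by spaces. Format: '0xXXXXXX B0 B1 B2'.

Answer: 0x8B1828 8B 18 28

Derivation:
Sextets: i=34, x=49, g=32, o=40
24-bit: (34<<18) | (49<<12) | (32<<6) | 40
      = 0x880000 | 0x031000 | 0x000800 | 0x000028
      = 0x8B1828
Bytes: (v>>16)&0xFF=8B, (v>>8)&0xFF=18, v&0xFF=28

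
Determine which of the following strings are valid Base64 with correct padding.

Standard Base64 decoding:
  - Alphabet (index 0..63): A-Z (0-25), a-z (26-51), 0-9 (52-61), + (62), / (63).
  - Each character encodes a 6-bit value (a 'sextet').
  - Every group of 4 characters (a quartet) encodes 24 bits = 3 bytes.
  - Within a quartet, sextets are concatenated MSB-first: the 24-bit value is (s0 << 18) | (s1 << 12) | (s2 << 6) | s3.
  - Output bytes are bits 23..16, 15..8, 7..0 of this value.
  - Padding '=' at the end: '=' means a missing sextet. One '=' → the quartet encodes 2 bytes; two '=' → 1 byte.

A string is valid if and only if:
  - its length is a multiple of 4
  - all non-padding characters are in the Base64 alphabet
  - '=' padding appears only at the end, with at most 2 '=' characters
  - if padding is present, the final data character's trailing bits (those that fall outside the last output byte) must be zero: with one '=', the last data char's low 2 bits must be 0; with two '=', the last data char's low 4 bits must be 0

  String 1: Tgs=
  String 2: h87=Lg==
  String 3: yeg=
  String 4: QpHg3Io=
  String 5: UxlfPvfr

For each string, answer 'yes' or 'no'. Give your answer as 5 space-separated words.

String 1: 'Tgs=' → valid
String 2: 'h87=Lg==' → invalid (bad char(s): ['=']; '=' in middle)
String 3: 'yeg=' → valid
String 4: 'QpHg3Io=' → valid
String 5: 'UxlfPvfr' → valid

Answer: yes no yes yes yes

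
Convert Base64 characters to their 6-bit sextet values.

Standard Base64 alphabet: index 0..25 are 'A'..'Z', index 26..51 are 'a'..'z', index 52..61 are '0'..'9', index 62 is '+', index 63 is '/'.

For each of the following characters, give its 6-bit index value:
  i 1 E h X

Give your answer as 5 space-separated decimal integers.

Answer: 34 53 4 33 23

Derivation:
'i': a..z range, 26 + ord('i') − ord('a') = 34
'1': 0..9 range, 52 + ord('1') − ord('0') = 53
'E': A..Z range, ord('E') − ord('A') = 4
'h': a..z range, 26 + ord('h') − ord('a') = 33
'X': A..Z range, ord('X') − ord('A') = 23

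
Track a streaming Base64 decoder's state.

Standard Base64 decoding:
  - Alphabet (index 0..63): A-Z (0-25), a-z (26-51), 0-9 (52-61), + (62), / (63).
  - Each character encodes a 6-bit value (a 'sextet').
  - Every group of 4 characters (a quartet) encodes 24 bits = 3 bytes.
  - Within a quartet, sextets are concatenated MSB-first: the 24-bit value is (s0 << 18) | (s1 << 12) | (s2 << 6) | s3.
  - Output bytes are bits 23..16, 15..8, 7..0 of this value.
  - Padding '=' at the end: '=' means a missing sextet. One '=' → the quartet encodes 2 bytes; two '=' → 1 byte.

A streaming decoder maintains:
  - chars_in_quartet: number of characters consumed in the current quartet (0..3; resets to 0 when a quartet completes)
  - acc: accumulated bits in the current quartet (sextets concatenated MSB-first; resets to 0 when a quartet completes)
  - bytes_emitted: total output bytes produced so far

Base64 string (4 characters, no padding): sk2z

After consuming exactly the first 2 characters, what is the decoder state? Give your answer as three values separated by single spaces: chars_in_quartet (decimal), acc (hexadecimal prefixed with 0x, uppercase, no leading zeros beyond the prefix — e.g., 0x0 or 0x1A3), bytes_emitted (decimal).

Answer: 2 0xB24 0

Derivation:
After char 0 ('s'=44): chars_in_quartet=1 acc=0x2C bytes_emitted=0
After char 1 ('k'=36): chars_in_quartet=2 acc=0xB24 bytes_emitted=0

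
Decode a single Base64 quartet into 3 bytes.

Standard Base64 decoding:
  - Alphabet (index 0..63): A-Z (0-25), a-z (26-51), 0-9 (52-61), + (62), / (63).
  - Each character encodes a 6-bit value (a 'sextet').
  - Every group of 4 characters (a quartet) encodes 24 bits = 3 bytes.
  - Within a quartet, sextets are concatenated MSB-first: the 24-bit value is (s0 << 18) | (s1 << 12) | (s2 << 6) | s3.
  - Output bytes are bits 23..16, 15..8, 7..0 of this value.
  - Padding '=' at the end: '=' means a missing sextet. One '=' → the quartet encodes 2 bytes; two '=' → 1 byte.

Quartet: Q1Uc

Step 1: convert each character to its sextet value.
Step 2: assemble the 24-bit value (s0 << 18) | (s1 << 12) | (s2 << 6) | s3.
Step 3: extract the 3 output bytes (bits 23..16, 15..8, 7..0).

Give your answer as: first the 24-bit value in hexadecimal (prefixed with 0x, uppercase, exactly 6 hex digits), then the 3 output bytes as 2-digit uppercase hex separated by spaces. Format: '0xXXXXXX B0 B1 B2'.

Answer: 0x43551C 43 55 1C

Derivation:
Sextets: Q=16, 1=53, U=20, c=28
24-bit: (16<<18) | (53<<12) | (20<<6) | 28
      = 0x400000 | 0x035000 | 0x000500 | 0x00001C
      = 0x43551C
Bytes: (v>>16)&0xFF=43, (v>>8)&0xFF=55, v&0xFF=1C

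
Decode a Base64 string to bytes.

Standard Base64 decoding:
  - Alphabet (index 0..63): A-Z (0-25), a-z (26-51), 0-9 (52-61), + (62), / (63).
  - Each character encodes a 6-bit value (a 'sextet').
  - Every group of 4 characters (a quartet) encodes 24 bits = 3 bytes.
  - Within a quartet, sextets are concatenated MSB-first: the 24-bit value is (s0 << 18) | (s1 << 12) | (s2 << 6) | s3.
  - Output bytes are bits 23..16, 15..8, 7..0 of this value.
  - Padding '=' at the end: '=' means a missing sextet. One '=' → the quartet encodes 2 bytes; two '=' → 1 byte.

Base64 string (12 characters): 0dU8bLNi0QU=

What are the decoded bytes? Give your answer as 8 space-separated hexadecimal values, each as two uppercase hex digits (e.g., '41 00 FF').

After char 0 ('0'=52): chars_in_quartet=1 acc=0x34 bytes_emitted=0
After char 1 ('d'=29): chars_in_quartet=2 acc=0xD1D bytes_emitted=0
After char 2 ('U'=20): chars_in_quartet=3 acc=0x34754 bytes_emitted=0
After char 3 ('8'=60): chars_in_quartet=4 acc=0xD1D53C -> emit D1 D5 3C, reset; bytes_emitted=3
After char 4 ('b'=27): chars_in_quartet=1 acc=0x1B bytes_emitted=3
After char 5 ('L'=11): chars_in_quartet=2 acc=0x6CB bytes_emitted=3
After char 6 ('N'=13): chars_in_quartet=3 acc=0x1B2CD bytes_emitted=3
After char 7 ('i'=34): chars_in_quartet=4 acc=0x6CB362 -> emit 6C B3 62, reset; bytes_emitted=6
After char 8 ('0'=52): chars_in_quartet=1 acc=0x34 bytes_emitted=6
After char 9 ('Q'=16): chars_in_quartet=2 acc=0xD10 bytes_emitted=6
After char 10 ('U'=20): chars_in_quartet=3 acc=0x34414 bytes_emitted=6
Padding '=': partial quartet acc=0x34414 -> emit D1 05; bytes_emitted=8

Answer: D1 D5 3C 6C B3 62 D1 05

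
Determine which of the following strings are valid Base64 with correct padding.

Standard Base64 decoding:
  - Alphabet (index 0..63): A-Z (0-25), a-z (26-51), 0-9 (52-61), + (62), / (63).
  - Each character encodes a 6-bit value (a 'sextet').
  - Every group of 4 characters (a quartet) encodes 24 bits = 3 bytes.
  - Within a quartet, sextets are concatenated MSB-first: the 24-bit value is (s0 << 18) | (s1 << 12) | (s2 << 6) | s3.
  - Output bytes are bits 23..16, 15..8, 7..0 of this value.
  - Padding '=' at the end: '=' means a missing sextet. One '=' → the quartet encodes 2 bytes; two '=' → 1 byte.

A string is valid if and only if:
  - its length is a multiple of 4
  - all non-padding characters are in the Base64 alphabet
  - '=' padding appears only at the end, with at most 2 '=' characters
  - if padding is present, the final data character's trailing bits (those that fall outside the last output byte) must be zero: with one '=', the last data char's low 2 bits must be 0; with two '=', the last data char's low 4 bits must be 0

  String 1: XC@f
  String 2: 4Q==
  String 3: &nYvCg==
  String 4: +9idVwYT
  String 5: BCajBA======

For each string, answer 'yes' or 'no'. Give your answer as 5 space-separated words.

Answer: no yes no yes no

Derivation:
String 1: 'XC@f' → invalid (bad char(s): ['@'])
String 2: '4Q==' → valid
String 3: '&nYvCg==' → invalid (bad char(s): ['&'])
String 4: '+9idVwYT' → valid
String 5: 'BCajBA======' → invalid (6 pad chars (max 2))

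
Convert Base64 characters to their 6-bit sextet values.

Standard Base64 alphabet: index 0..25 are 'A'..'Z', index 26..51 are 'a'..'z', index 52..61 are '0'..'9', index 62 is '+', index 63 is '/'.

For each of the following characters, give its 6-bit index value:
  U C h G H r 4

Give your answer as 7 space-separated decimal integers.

'U': A..Z range, ord('U') − ord('A') = 20
'C': A..Z range, ord('C') − ord('A') = 2
'h': a..z range, 26 + ord('h') − ord('a') = 33
'G': A..Z range, ord('G') − ord('A') = 6
'H': A..Z range, ord('H') − ord('A') = 7
'r': a..z range, 26 + ord('r') − ord('a') = 43
'4': 0..9 range, 52 + ord('4') − ord('0') = 56

Answer: 20 2 33 6 7 43 56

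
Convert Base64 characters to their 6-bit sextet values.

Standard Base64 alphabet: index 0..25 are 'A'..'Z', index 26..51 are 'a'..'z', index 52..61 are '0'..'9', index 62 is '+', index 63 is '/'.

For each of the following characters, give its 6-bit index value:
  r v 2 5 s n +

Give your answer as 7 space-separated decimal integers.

Answer: 43 47 54 57 44 39 62

Derivation:
'r': a..z range, 26 + ord('r') − ord('a') = 43
'v': a..z range, 26 + ord('v') − ord('a') = 47
'2': 0..9 range, 52 + ord('2') − ord('0') = 54
'5': 0..9 range, 52 + ord('5') − ord('0') = 57
's': a..z range, 26 + ord('s') − ord('a') = 44
'n': a..z range, 26 + ord('n') − ord('a') = 39
'+': index 62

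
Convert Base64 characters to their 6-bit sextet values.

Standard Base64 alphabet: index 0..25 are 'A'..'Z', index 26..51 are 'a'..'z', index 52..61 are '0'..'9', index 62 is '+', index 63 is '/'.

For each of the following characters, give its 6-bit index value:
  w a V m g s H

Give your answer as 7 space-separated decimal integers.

'w': a..z range, 26 + ord('w') − ord('a') = 48
'a': a..z range, 26 + ord('a') − ord('a') = 26
'V': A..Z range, ord('V') − ord('A') = 21
'm': a..z range, 26 + ord('m') − ord('a') = 38
'g': a..z range, 26 + ord('g') − ord('a') = 32
's': a..z range, 26 + ord('s') − ord('a') = 44
'H': A..Z range, ord('H') − ord('A') = 7

Answer: 48 26 21 38 32 44 7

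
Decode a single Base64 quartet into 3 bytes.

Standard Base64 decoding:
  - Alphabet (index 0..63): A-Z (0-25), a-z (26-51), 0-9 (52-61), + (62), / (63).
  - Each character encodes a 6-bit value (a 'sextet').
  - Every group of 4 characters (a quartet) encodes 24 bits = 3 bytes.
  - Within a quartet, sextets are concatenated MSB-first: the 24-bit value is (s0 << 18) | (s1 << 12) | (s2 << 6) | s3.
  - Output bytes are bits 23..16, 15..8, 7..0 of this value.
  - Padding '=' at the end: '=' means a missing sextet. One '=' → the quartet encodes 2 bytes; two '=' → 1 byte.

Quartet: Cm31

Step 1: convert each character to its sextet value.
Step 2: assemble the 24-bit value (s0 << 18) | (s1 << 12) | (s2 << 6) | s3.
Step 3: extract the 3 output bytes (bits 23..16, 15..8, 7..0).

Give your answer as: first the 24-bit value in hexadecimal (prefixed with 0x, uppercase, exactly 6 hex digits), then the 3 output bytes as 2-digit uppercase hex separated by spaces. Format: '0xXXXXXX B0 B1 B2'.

Sextets: C=2, m=38, 3=55, 1=53
24-bit: (2<<18) | (38<<12) | (55<<6) | 53
      = 0x080000 | 0x026000 | 0x000DC0 | 0x000035
      = 0x0A6DF5
Bytes: (v>>16)&0xFF=0A, (v>>8)&0xFF=6D, v&0xFF=F5

Answer: 0x0A6DF5 0A 6D F5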